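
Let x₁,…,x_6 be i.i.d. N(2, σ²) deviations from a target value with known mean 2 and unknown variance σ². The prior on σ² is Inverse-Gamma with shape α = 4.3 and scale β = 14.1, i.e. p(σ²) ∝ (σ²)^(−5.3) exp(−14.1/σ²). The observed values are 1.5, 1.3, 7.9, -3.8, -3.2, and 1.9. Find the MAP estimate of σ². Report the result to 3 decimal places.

σ̂²_MAP = 7.496

Sum of squared deviations about the known mean: SS = (1.5−2)² + (1.3−2)² + (7.9−2)² + (-3.8−2)² + (-3.2−2)² + (1.9−2)² = 96.24.
The Normal likelihood contributes (σ²)^(−n/2) exp(−SS/(2σ²)), so the posterior is Inverse-Gamma(α + n/2, β + SS/2) = Inverse-Gamma(7.3, 62.22).
The mode of Inverse-Gamma(a, b) is b/(a+1) = 62.22/8.3 ≈ 7.496.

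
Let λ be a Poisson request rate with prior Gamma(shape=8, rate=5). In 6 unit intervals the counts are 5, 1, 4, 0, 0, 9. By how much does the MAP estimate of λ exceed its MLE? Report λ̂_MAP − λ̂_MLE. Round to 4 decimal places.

Σxᵢ = 19. Posterior is Gamma(27, 11); MAP = (27−1)/11 = 26/11 ≈ 2.36364.
MLE = x̄ = 19/6 ≈ 3.16667.
Difference = 26/11 − 19/6 = -53/66 ≈ -0.8030.

MAP − MLE = -0.8030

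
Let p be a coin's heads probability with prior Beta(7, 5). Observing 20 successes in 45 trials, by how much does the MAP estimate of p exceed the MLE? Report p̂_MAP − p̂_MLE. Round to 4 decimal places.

Posterior is Beta(27, 30); MAP = (27−1)/(57−2) = 26/55 ≈ 0.47273.
MLE ignores the prior: p̂_MLE = k/n = 20/45 ≈ 0.44444.
Difference = 26/55 − 20/45 = 14/495 ≈ 0.0283.

MAP − MLE = 0.0283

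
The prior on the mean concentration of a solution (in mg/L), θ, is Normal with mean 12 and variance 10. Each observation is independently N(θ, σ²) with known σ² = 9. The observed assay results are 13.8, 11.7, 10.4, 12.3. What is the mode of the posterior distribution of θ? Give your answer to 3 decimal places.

n = 4; x̄ = (13.8 + 11.7 + 10.4 + 12.3)/4 = 48.2/4 = 12.05.
For a Normal prior and Normal likelihood with known variance, the posterior is Normal; its mode equals its mean, the precision-weighted average.
Prior precision 1/σ₀² = 1/10 = 0.1; data precision n/σ² = 4/9.
θ̂ = (0.1·12 + (4/9)·12.05) / (0.1 + 4/9) = (59/9)/(49/90) = 590/49 ≈ 12.041.

θ̂_MAP = 12.041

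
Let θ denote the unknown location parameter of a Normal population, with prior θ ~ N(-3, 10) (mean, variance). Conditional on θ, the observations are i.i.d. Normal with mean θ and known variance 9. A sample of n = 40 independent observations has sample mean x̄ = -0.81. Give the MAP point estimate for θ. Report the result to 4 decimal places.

θ̂_MAP = -0.8582

n = 40, x̄ = -0.81.
For a Normal prior and Normal likelihood with known variance, the posterior is Normal; its mode equals its mean, the precision-weighted average.
Prior precision 1/σ₀² = 1/10 = 0.1; data precision n/σ² = 40/9.
θ̂ = (0.1·(-3) + (40/9)·(-0.81)) / (0.1 + 40/9) = (-3.9)/(409/90) = -351/409 ≈ -0.8582.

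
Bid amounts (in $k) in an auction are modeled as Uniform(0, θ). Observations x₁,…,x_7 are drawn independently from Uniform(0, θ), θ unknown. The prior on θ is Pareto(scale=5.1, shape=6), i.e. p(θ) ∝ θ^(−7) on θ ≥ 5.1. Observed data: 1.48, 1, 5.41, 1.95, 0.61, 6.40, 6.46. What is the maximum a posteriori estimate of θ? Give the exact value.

The Uniform(0, θ) likelihood is θ^(−n) for θ ≥ max(xᵢ), zero otherwise. Here max(xᵢ) = 6.46.
Posterior ∝ θ^(−7) · θ^(−7) = θ^(−14) on θ ≥ max(5.1, 6.46) = 6.46.
This density is strictly decreasing in θ, so the posterior mode lies at the lower boundary of the support.

θ̂_MAP = 6.46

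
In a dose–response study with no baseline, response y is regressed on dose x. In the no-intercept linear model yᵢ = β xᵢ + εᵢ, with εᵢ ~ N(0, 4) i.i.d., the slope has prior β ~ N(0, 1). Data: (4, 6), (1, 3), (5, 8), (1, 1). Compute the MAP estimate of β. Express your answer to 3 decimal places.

log p(β | y) = −Σ(yᵢ − βxᵢ)²/(2·4) − β²/(2·1) + const.
Setting the derivative to zero: Σxᵢ(yᵢ − βxᵢ)/4 − β/1 = 0, so β = Σxᵢyᵢ / (Σxᵢ² + σ²/τ²).
Σxᵢyᵢ = 4·6 + 1·3 + 5·8 + 1·1 = 68; Σxᵢ² = 43; σ²/τ² = 4.
β̂_MAP = 68 / (43 + 4) = 68/47 ≈ 1.447.

β̂_MAP = 1.447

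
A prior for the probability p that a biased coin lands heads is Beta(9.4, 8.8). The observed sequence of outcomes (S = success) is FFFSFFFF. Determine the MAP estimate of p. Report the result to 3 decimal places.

p̂_MAP = 0.388

Prior: Beta(9.4, 8.8).
Data: 1 success in 8 trials (from the sequence). The binomial likelihood contributes p(1−p)^7, so the posterior is Beta(9.4+1, 8.8+7) = Beta(10.4, 15.8).
For Beta(a, b) with a, b > 1 the mode is (a−1)/(a+b−2) = 9.4/24.2 ≈ 0.388.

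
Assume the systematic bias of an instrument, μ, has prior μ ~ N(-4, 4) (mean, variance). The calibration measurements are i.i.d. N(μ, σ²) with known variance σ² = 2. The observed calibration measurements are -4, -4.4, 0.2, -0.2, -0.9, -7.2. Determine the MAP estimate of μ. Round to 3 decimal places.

μ̂_MAP = -2.846

n = 6; x̄ = ((-4) + (-4.4) + 0.2 + (-0.2) + (-0.9) + (-7.2))/6 = -16.5/6 = -2.75.
For a Normal prior and Normal likelihood with known variance, the posterior is Normal; its mode equals its mean, the precision-weighted average.
Prior precision 1/σ₀² = 1/4 = 0.25; data precision n/σ² = 6/2 = 3.
μ̂ = (0.25·(-4) + 3·(-2.75)) / (0.25 + 3) = (-9.25)/3.25 = -37/13 ≈ -2.846.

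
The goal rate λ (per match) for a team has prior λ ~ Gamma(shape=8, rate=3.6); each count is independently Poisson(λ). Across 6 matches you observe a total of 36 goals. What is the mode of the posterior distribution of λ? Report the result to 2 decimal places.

Σxᵢ = 36, n = 6.
Posterior ∝ λ^7e^(−3.6λ) · λ^36e^(−6λ) = λ^43e^(−9.6λ), i.e. Gamma(shape=44, rate=9.6).
The mode of a Gamma(a, b) with a ≥ 1 (shape–rate) is (a−1)/b = 43/9.6 ≈ 4.48.

λ̂_MAP = 4.48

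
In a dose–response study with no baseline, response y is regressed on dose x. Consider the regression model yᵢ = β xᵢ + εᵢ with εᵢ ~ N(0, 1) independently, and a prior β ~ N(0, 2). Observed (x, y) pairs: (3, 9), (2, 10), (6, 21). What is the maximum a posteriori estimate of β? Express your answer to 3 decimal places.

log p(β | y) = −Σ(yᵢ − βxᵢ)²/(2·1) − β²/(2·2) + const.
Setting the derivative to zero: Σxᵢ(yᵢ − βxᵢ)/1 − β/2 = 0, so β = Σxᵢyᵢ / (Σxᵢ² + σ²/τ²).
Σxᵢyᵢ = 3·9 + 2·10 + 6·21 = 173; Σxᵢ² = 49; σ²/τ² = 0.5.
β̂_MAP = 173 / (49 + 0.5) = 173/49.5 ≈ 3.495.

β̂_MAP = 3.495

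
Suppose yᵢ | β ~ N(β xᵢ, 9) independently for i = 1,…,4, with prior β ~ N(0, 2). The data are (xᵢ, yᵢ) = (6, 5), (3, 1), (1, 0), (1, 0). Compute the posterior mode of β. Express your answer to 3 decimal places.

log p(β | y) = −Σ(yᵢ − βxᵢ)²/(2·9) − β²/(2·2) + const.
Setting the derivative to zero: Σxᵢ(yᵢ − βxᵢ)/9 − β/2 = 0, so β = Σxᵢyᵢ / (Σxᵢ² + σ²/τ²).
Σxᵢyᵢ = 6·5 + 3·1 + 1·0 + 1·0 = 33; Σxᵢ² = 47; σ²/τ² = 4.5.
β̂_MAP = 33 / (47 + 4.5) = 33/51.5 ≈ 0.641.

β̂_MAP = 0.641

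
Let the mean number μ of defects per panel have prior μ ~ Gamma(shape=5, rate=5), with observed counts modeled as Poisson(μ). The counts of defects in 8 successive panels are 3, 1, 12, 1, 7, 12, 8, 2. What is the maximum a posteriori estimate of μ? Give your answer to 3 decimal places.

Σxᵢ = 3+1+12+1+7+12+8+2 = 46, with n = 8.
Posterior ∝ μ^4e^(−5μ) · μ^46e^(−8μ) = μ^50e^(−13μ), i.e. Gamma(shape=51, rate=13).
The mode of a Gamma(a, b) with a ≥ 1 (shape–rate) is (a−1)/b = 50/13 ≈ 3.846.

μ̂_MAP = 3.846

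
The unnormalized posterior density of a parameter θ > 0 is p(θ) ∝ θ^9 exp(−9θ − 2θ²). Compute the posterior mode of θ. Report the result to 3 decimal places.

θ̂_MAP = 0.750

ℓ'(θ) = 9/θ − 9 − 4θ. Setting this to zero and multiplying by θ: 4θ² + 9θ − 9 = 0.
θ = (−9 + √(9² + 4·4·9)) / (2·4) = (−9 + √225) / 8 = (−9 + 15)/8 = 3/4.
ℓ''(θ) = −9/θ² − 4 < 0, confirming a maximum.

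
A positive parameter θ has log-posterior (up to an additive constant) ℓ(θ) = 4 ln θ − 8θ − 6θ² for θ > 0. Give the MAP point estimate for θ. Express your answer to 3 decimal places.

θ̂_MAP = 0.333

ℓ'(θ) = 4/θ − 8 − 12θ. Setting this to zero and multiplying by θ: 12θ² + 8θ − 4 = 0.
θ = (−8 + √(8² + 4·12·4)) / (2·12) = (−8 + √256) / 24 = (−8 + 16)/24 = 1/3.
ℓ''(θ) = −4/θ² − 12 < 0, confirming a maximum.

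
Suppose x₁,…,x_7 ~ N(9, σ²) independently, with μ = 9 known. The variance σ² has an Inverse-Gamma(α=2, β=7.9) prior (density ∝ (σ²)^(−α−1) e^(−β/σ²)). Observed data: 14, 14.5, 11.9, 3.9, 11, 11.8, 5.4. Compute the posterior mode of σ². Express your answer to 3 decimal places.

Sum of squared deviations about the known mean: SS = (14−9)² + (14.5−9)² + (11.9−9)² + (3.9−9)² + (11−9)² + (11.8−9)² + (5.4−9)² = 114.47.
The Normal likelihood contributes (σ²)^(−n/2) exp(−SS/(2σ²)), so the posterior is Inverse-Gamma(α + n/2, β + SS/2) = Inverse-Gamma(5.5, 65.135).
The mode of Inverse-Gamma(a, b) is b/(a+1) = 65.135/6.5 ≈ 10.021.

σ̂²_MAP = 10.021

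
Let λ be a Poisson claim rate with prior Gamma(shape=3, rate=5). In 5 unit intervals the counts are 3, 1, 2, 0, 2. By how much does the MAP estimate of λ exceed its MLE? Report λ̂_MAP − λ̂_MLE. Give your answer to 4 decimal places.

MAP − MLE = -0.6000

Σxᵢ = 8. Posterior is Gamma(11, 10); MAP = (11−1)/10 = 10/10 ≈ 1.00000.
MLE = x̄ = 8/5 ≈ 1.60000.
Difference = 10/10 − 8/5 = -3/5 ≈ -0.6000.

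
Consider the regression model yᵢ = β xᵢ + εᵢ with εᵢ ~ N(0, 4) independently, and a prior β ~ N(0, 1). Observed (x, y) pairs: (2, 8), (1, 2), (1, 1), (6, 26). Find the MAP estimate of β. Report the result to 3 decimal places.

log p(β | y) = −Σ(yᵢ − βxᵢ)²/(2·4) − β²/(2·1) + const.
Setting the derivative to zero: Σxᵢ(yᵢ − βxᵢ)/4 − β/1 = 0, so β = Σxᵢyᵢ / (Σxᵢ² + σ²/τ²).
Σxᵢyᵢ = 2·8 + 1·2 + 1·1 + 6·26 = 175; Σxᵢ² = 42; σ²/τ² = 4.
β̂_MAP = 175 / (42 + 4) = 175/46 ≈ 3.804.

β̂_MAP = 3.804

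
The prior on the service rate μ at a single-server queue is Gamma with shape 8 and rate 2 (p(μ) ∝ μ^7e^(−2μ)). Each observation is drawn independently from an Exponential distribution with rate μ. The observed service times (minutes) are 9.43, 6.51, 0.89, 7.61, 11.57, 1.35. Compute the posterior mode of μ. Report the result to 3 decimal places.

The Exponential(rate=μ) likelihood is ∝ μ^n e^(−μΣtᵢ). Here n = 6 and Σtᵢ = 9.43 + 6.51 + 0.89 + 7.61 + 11.57 + 1.35 = 37.36.
Posterior ∝ μ^7e^(−2μ) · μ^6e^(−37.36μ) = μ^13e^(−39.36μ), i.e. Gamma(14, 39.36).
Mode = (a−1)/b = 13/39.36 ≈ 0.330.

μ̂_MAP = 0.330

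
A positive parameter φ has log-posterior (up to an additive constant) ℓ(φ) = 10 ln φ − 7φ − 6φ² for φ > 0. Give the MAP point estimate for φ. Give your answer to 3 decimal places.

φ̂_MAP = 0.667

ℓ'(φ) = 10/φ − 7 − 12φ. Setting this to zero and multiplying by φ: 12φ² + 7φ − 10 = 0.
φ = (−7 + √(7² + 4·12·10)) / (2·12) = (−7 + √529) / 24 = (−7 + 23)/24 = 2/3.
ℓ''(φ) = −10/φ² − 12 < 0, confirming a maximum.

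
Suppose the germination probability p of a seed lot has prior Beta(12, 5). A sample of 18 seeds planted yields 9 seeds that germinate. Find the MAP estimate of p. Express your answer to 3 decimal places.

p̂_MAP = 0.606

Prior: Beta(12, 5).
Data: 9 successes in 18 trials. The binomial likelihood contributes p^9(1−p)^9, so the posterior is Beta(12+9, 5+9) = Beta(21, 14).
For Beta(a, b) with a, b > 1 the mode is (a−1)/(a+b−2) = 20/33 ≈ 0.606.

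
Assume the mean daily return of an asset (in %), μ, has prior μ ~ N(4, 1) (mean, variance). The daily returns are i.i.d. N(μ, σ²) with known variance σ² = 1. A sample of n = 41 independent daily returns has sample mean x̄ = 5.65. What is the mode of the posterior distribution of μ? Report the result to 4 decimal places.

n = 41, x̄ = 5.65.
For a Normal prior and Normal likelihood with known variance, the posterior is Normal; its mode equals its mean, the precision-weighted average.
Prior precision 1/σ₀² = 1/1 = 1; data precision n/σ² = 41/1 = 41.
μ̂ = (1·4 + 41·5.65) / (1 + 41) = 235.65/42 = 1571/280 ≈ 5.6107.

μ̂_MAP = 5.6107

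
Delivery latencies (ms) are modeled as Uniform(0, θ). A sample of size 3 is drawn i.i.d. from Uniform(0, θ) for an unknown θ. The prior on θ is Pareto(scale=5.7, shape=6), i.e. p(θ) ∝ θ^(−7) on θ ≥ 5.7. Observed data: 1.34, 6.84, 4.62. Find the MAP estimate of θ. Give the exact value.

The Uniform(0, θ) likelihood is θ^(−n) for θ ≥ max(xᵢ), zero otherwise. Here max(xᵢ) = 6.84.
Posterior ∝ θ^(−7) · θ^(−3) = θ^(−10) on θ ≥ max(5.7, 6.84) = 6.84.
This density is strictly decreasing in θ, so the posterior mode lies at the lower boundary of the support.

θ̂_MAP = 6.84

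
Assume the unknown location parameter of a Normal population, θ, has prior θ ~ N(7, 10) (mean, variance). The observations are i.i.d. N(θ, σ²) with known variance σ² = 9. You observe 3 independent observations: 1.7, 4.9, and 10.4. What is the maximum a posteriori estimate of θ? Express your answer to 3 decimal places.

θ̂_MAP = 5.974

n = 3; x̄ = (1.7 + 4.9 + 10.4)/3 = 17/3 = 17/3 ≈ 5.6667.
For a Normal prior and Normal likelihood with known variance, the posterior is Normal; its mode equals its mean, the precision-weighted average.
Prior precision 1/σ₀² = 1/10 = 0.1; data precision n/σ² = 3/9 = 1/3.
θ̂ = (0.1·7 + (1/3)·(17/3)) / (0.1 + 1/3) = (233/90)/(13/30) = 233/39 ≈ 5.974.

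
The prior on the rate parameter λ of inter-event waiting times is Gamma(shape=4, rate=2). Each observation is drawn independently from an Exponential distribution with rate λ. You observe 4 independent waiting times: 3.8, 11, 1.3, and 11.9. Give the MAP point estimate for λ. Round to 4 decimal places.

The Exponential(rate=λ) likelihood is ∝ λ^n e^(−λΣtᵢ). Here n = 4 and Σtᵢ = 3.8 + 11 + 1.3 + 11.9 = 28.
Posterior ∝ λ^3e^(−2λ) · λ^4e^(−28λ) = λ^7e^(−30λ), i.e. Gamma(8, 30).
Mode = (a−1)/b = 7/30 ≈ 0.2333.

λ̂_MAP = 0.2333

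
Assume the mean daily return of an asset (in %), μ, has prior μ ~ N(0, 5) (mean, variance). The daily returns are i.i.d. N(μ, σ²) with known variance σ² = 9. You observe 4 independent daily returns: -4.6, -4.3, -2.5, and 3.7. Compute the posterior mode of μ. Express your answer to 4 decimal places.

μ̂_MAP = -1.3276

n = 4; x̄ = ((-4.6) + (-4.3) + (-2.5) + 3.7)/4 = -7.7/4 = -1.925.
For a Normal prior and Normal likelihood with known variance, the posterior is Normal; its mode equals its mean, the precision-weighted average.
Prior precision 1/σ₀² = 1/5 = 0.2; data precision n/σ² = 4/9.
μ̂ = (0.2·0 + (4/9)·(-1.925)) / (0.2 + 4/9) = (-77/90)/(29/45) = -77/58 ≈ -1.3276.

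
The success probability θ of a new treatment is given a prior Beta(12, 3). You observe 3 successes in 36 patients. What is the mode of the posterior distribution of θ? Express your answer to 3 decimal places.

θ̂_MAP = 0.286

Prior: Beta(12, 3).
Data: 3 successes in 36 trials. The binomial likelihood contributes θ^3(1−θ)^33, so the posterior is Beta(12+3, 3+33) = Beta(15, 36).
For Beta(a, b) with a, b > 1 the mode is (a−1)/(a+b−2) = 14/49 ≈ 0.286.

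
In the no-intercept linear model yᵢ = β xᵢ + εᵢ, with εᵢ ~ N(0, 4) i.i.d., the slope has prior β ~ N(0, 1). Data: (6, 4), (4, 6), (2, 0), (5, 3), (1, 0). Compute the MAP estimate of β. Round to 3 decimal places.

β̂_MAP = 0.733

log p(β | y) = −Σ(yᵢ − βxᵢ)²/(2·4) − β²/(2·1) + const.
Setting the derivative to zero: Σxᵢ(yᵢ − βxᵢ)/4 − β/1 = 0, so β = Σxᵢyᵢ / (Σxᵢ² + σ²/τ²).
Σxᵢyᵢ = 6·4 + 4·6 + 2·0 + 5·3 + 1·0 = 63; Σxᵢ² = 82; σ²/τ² = 4.
β̂_MAP = 63 / (82 + 4) = 63/86 ≈ 0.733.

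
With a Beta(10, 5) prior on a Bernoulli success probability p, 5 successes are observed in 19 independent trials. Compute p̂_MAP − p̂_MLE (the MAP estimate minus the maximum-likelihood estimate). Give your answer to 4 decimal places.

Posterior is Beta(15, 19); MAP = (15−1)/(34−2) = 14/32 ≈ 0.43750.
MLE ignores the prior: p̂_MLE = k/n = 5/19 ≈ 0.26316.
Difference = 14/32 − 5/19 = 53/304 ≈ 0.1743.

MAP − MLE = 0.1743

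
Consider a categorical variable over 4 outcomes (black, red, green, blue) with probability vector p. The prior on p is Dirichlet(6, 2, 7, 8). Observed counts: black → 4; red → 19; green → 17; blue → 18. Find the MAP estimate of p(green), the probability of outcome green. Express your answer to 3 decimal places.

The posterior is Dirichlet(αᵢ + nᵢ) = Dirichlet(10, 21, 24, 26).
For a Dirichlet(a₁,…,a_K) with all aᵢ > 1, the mode has j-th component (aⱼ − 1)/(Σaᵢ − K).
Here Σaᵢ = 81 and K = 4, so p(green) = (24 − 1)/(81 − 4) = 23/77 ≈ 0.299.

MAP estimate of p(green) = 0.299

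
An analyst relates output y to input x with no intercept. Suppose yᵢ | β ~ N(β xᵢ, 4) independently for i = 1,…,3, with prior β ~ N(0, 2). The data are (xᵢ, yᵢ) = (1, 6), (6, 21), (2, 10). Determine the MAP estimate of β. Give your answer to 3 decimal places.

log p(β | y) = −Σ(yᵢ − βxᵢ)²/(2·4) − β²/(2·2) + const.
Setting the derivative to zero: Σxᵢ(yᵢ − βxᵢ)/4 − β/2 = 0, so β = Σxᵢyᵢ / (Σxᵢ² + σ²/τ²).
Σxᵢyᵢ = 1·6 + 6·21 + 2·10 = 152; Σxᵢ² = 41; σ²/τ² = 2.
β̂_MAP = 152 / (41 + 2) = 152/43 ≈ 3.535.

β̂_MAP = 3.535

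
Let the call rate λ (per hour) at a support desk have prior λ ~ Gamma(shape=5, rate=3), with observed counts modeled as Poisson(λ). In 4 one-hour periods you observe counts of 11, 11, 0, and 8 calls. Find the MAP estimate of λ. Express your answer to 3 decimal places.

λ̂_MAP = 4.857

Σxᵢ = 11+11+0+8 = 30, with n = 4.
Posterior ∝ λ^4e^(−3λ) · λ^30e^(−4λ) = λ^34e^(−7λ), i.e. Gamma(shape=35, rate=7).
The mode of a Gamma(a, b) with a ≥ 1 (shape–rate) is (a−1)/b = 34/7 ≈ 4.857.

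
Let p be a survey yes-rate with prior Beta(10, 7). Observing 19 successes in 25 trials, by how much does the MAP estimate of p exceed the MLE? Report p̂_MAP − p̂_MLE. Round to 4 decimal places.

Posterior is Beta(29, 13); MAP = (29−1)/(42−2) = 28/40 ≈ 0.70000.
MLE ignores the prior: p̂_MLE = k/n = 19/25 ≈ 0.76000.
Difference = 28/40 − 19/25 = -3/50 ≈ -0.0600.

MAP − MLE = -0.0600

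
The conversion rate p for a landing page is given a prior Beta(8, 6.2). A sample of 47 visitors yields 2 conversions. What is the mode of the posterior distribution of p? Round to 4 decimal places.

p̂_MAP = 0.1520

Prior: Beta(8, 6.2).
Data: 2 successes in 47 trials. The binomial likelihood contributes p^2(1−p)^45, so the posterior is Beta(8+2, 6.2+45) = Beta(10, 51.2).
For Beta(a, b) with a, b > 1 the mode is (a−1)/(a+b−2) = 9/59.2 ≈ 0.1520.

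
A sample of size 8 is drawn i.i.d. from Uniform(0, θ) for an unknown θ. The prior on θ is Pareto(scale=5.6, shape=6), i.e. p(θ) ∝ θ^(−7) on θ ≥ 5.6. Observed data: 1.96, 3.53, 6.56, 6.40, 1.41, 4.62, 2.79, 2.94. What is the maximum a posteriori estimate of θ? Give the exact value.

θ̂_MAP = 6.56

The Uniform(0, θ) likelihood is θ^(−n) for θ ≥ max(xᵢ), zero otherwise. Here max(xᵢ) = 6.56.
Posterior ∝ θ^(−7) · θ^(−8) = θ^(−15) on θ ≥ max(5.6, 6.56) = 6.56.
This density is strictly decreasing in θ, so the posterior mode lies at the lower boundary of the support.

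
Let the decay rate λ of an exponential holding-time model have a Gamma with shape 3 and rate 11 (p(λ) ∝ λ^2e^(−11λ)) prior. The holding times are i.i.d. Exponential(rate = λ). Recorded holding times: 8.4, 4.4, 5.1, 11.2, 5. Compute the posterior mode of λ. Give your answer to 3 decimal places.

The Exponential(rate=λ) likelihood is ∝ λ^n e^(−λΣtᵢ). Here n = 5 and Σtᵢ = 8.4 + 4.4 + 5.1 + 11.2 + 5 = 34.1.
Posterior ∝ λ^2e^(−11λ) · λ^5e^(−34.1λ) = λ^7e^(−45.1λ), i.e. Gamma(8, 45.1).
Mode = (a−1)/b = 7/45.1 ≈ 0.155.

λ̂_MAP = 0.155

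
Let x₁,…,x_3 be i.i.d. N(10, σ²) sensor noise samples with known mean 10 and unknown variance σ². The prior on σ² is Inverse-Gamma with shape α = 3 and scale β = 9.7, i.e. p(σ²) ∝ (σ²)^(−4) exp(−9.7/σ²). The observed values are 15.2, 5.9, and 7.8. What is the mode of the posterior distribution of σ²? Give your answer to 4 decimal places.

σ̂²_MAP = 6.1900

Sum of squared deviations about the known mean: SS = (15.2−10)² + (5.9−10)² + (7.8−10)² = 48.69.
The Normal likelihood contributes (σ²)^(−n/2) exp(−SS/(2σ²)), so the posterior is Inverse-Gamma(α + n/2, β + SS/2) = Inverse-Gamma(4.5, 34.045).
The mode of Inverse-Gamma(a, b) is b/(a+1) = 34.045/5.5 ≈ 6.1900.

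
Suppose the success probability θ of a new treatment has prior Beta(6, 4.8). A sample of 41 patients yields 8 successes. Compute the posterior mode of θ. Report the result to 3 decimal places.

θ̂_MAP = 0.261

Prior: Beta(6, 4.8).
Data: 8 successes in 41 trials. The binomial likelihood contributes θ^8(1−θ)^33, so the posterior is Beta(6+8, 4.8+33) = Beta(14, 37.8).
For Beta(a, b) with a, b > 1 the mode is (a−1)/(a+b−2) = 13/49.8 ≈ 0.261.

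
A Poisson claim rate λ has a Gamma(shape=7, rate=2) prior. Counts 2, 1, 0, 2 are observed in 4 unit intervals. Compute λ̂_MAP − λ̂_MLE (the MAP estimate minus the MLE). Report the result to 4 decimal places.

Σxᵢ = 5. Posterior is Gamma(12, 6); MAP = (12−1)/6 = 11/6 ≈ 1.83333.
MLE = x̄ = 5/4 ≈ 1.25000.
Difference = 11/6 − 5/4 = 7/12 ≈ 0.5833.

MAP − MLE = 0.5833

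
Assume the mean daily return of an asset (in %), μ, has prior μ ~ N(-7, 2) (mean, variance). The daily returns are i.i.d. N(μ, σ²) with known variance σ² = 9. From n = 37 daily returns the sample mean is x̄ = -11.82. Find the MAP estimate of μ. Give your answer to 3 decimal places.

μ̂_MAP = -11.297

n = 37, x̄ = -11.82.
For a Normal prior and Normal likelihood with known variance, the posterior is Normal; its mode equals its mean, the precision-weighted average.
Prior precision 1/σ₀² = 1/2 = 0.5; data precision n/σ² = 37/9.
μ̂ = (0.5·(-7) + (37/9)·(-11.82)) / (0.5 + 37/9) = (-3907/75)/(83/18) = -23442/2075 ≈ -11.297.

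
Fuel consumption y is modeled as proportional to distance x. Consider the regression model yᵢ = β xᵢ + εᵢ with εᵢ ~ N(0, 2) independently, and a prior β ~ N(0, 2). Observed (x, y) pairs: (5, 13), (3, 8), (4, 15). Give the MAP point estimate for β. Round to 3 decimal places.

log p(β | y) = −Σ(yᵢ − βxᵢ)²/(2·2) − β²/(2·2) + const.
Setting the derivative to zero: Σxᵢ(yᵢ − βxᵢ)/2 − β/2 = 0, so β = Σxᵢyᵢ / (Σxᵢ² + σ²/τ²).
Σxᵢyᵢ = 5·13 + 3·8 + 4·15 = 149; Σxᵢ² = 50; σ²/τ² = 1.
β̂_MAP = 149 / (50 + 1) = 149/51 ≈ 2.922.

β̂_MAP = 2.922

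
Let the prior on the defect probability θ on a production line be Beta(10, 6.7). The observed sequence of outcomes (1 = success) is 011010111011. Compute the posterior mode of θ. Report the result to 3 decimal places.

θ̂_MAP = 0.637

Prior: Beta(10, 6.7).
Data: 8 successes in 12 trials (from the sequence). The binomial likelihood contributes θ^8(1−θ)^4, so the posterior is Beta(10+8, 6.7+4) = Beta(18, 10.7).
For Beta(a, b) with a, b > 1 the mode is (a−1)/(a+b−2) = 17/26.7 ≈ 0.637.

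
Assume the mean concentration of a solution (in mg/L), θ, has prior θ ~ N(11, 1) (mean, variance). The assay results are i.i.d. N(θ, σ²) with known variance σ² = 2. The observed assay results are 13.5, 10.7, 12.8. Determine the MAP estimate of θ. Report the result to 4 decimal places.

n = 3; x̄ = (13.5 + 10.7 + 12.8)/3 = 37/3 = 37/3 ≈ 12.3333.
For a Normal prior and Normal likelihood with known variance, the posterior is Normal; its mode equals its mean, the precision-weighted average.
Prior precision 1/σ₀² = 1/1 = 1; data precision n/σ² = 3/2 = 1.5.
θ̂ = (1·11 + 1.5·(37/3)) / (1 + 1.5) = 29.5/2.5 = 11.8000.

θ̂_MAP = 11.8000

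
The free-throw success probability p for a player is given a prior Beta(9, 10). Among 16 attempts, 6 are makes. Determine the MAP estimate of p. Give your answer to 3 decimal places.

p̂_MAP = 0.424

Prior: Beta(9, 10).
Data: 6 successes in 16 trials. The binomial likelihood contributes p^6(1−p)^10, so the posterior is Beta(9+6, 10+10) = Beta(15, 20).
For Beta(a, b) with a, b > 1 the mode is (a−1)/(a+b−2) = 14/33 ≈ 0.424.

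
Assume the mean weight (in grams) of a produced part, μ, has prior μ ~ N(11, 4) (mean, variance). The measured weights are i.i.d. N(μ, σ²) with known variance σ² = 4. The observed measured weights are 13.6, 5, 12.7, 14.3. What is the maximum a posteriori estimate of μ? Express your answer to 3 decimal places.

μ̂_MAP = 11.320

n = 4; x̄ = (13.6 + 5 + 12.7 + 14.3)/4 = 45.6/4 = 11.4.
For a Normal prior and Normal likelihood with known variance, the posterior is Normal; its mode equals its mean, the precision-weighted average.
Prior precision 1/σ₀² = 1/4 = 0.25; data precision n/σ² = 4/4 = 1.
μ̂ = (0.25·11 + 1·11.4) / (0.25 + 1) = 14.15/1.25 = 11.320.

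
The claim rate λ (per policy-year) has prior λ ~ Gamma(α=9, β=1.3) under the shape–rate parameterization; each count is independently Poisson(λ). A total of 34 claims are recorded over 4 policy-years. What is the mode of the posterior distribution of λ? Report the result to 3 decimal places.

Σxᵢ = 34, n = 4.
Posterior ∝ λ^8e^(−1.3λ) · λ^34e^(−4λ) = λ^42e^(−5.3λ), i.e. Gamma(shape=43, rate=5.3).
The mode of a Gamma(a, b) with a ≥ 1 (shape–rate) is (a−1)/b = 42/5.3 ≈ 7.925.

λ̂_MAP = 7.925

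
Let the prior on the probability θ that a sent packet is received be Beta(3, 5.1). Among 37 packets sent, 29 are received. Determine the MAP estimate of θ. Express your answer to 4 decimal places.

Prior: Beta(3, 5.1).
Data: 29 successes in 37 trials. The binomial likelihood contributes θ^29(1−θ)^8, so the posterior is Beta(3+29, 5.1+8) = Beta(32, 13.1).
For Beta(a, b) with a, b > 1 the mode is (a−1)/(a+b−2) = 31/43.1 ≈ 0.7193.

θ̂_MAP = 0.7193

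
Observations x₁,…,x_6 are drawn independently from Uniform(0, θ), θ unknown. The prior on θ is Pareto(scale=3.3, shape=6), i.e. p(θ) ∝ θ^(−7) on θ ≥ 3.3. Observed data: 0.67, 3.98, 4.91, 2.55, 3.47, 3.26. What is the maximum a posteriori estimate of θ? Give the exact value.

θ̂_MAP = 4.91

The Uniform(0, θ) likelihood is θ^(−n) for θ ≥ max(xᵢ), zero otherwise. Here max(xᵢ) = 4.91.
Posterior ∝ θ^(−7) · θ^(−6) = θ^(−13) on θ ≥ max(3.3, 4.91) = 4.91.
This density is strictly decreasing in θ, so the posterior mode lies at the lower boundary of the support.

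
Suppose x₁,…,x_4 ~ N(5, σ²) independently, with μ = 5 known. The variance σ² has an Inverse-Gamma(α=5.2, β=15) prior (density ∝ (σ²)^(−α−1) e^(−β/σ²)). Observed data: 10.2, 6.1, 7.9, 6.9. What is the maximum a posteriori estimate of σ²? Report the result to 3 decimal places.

Sum of squared deviations about the known mean: SS = (10.2−5)² + (6.1−5)² + (7.9−5)² + (6.9−5)² = 40.27.
The Normal likelihood contributes (σ²)^(−n/2) exp(−SS/(2σ²)), so the posterior is Inverse-Gamma(α + n/2, β + SS/2) = Inverse-Gamma(7.2, 35.135).
The mode of Inverse-Gamma(a, b) is b/(a+1) = 35.135/8.2 ≈ 4.285.

σ̂²_MAP = 4.285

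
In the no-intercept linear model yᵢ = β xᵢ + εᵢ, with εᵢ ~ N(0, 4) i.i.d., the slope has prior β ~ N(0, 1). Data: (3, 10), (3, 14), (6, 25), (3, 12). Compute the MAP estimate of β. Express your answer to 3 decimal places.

log p(β | y) = −Σ(yᵢ − βxᵢ)²/(2·4) − β²/(2·1) + const.
Setting the derivative to zero: Σxᵢ(yᵢ − βxᵢ)/4 − β/1 = 0, so β = Σxᵢyᵢ / (Σxᵢ² + σ²/τ²).
Σxᵢyᵢ = 3·10 + 3·14 + 6·25 + 3·12 = 258; Σxᵢ² = 63; σ²/τ² = 4.
β̂_MAP = 258 / (63 + 4) = 258/67 ≈ 3.851.

β̂_MAP = 3.851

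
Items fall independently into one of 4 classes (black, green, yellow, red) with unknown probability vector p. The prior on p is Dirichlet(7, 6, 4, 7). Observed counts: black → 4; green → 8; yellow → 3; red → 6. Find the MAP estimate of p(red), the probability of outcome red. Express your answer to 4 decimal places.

The posterior is Dirichlet(αᵢ + nᵢ) = Dirichlet(11, 14, 7, 13).
For a Dirichlet(a₁,…,a_K) with all aᵢ > 1, the mode has j-th component (aⱼ − 1)/(Σaᵢ − K).
Here Σaᵢ = 45 and K = 4, so p(red) = (13 − 1)/(45 − 4) = 12/41 ≈ 0.2927.

MAP estimate of p(red) = 0.2927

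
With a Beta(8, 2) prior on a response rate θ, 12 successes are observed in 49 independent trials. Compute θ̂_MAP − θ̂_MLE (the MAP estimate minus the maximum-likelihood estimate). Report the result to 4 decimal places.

Posterior is Beta(20, 39); MAP = (20−1)/(59−2) = 19/57 ≈ 0.33333.
MLE ignores the prior: θ̂_MLE = k/n = 12/49 ≈ 0.24490.
Difference = 19/57 − 12/49 = 13/147 ≈ 0.0884.

MAP − MLE = 0.0884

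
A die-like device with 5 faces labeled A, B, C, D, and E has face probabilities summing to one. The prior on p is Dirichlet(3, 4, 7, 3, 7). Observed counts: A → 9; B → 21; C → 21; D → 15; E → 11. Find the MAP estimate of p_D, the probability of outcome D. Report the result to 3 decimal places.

MAP estimate of p_D = 0.177

The posterior is Dirichlet(αᵢ + nᵢ) = Dirichlet(12, 25, 28, 18, 18).
For a Dirichlet(a₁,…,a_K) with all aᵢ > 1, the mode has j-th component (aⱼ − 1)/(Σaᵢ − K).
Here Σaᵢ = 101 and K = 5, so p_D = (18 − 1)/(101 − 5) = 17/96 ≈ 0.177.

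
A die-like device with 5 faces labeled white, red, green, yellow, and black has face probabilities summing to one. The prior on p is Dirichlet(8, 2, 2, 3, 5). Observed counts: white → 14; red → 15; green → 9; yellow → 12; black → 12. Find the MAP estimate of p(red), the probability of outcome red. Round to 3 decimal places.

The posterior is Dirichlet(αᵢ + nᵢ) = Dirichlet(22, 17, 11, 15, 17).
For a Dirichlet(a₁,…,a_K) with all aᵢ > 1, the mode has j-th component (aⱼ − 1)/(Σaᵢ − K).
Here Σaᵢ = 82 and K = 5, so p(red) = (17 − 1)/(82 − 5) = 16/77 ≈ 0.208.

MAP estimate of p(red) = 0.208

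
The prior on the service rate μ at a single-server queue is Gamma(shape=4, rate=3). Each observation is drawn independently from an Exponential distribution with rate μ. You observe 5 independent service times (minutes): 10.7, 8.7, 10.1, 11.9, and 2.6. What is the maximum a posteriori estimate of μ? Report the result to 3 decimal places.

μ̂_MAP = 0.170

The Exponential(rate=μ) likelihood is ∝ μ^n e^(−μΣtᵢ). Here n = 5 and Σtᵢ = 10.7 + 8.7 + 10.1 + 11.9 + 2.6 = 44.
Posterior ∝ μ^3e^(−3μ) · μ^5e^(−44μ) = μ^8e^(−47μ), i.e. Gamma(9, 47).
Mode = (a−1)/b = 8/47 ≈ 0.170.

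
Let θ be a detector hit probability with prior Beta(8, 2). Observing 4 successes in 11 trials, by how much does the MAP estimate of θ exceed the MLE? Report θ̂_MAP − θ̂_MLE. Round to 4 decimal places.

MAP − MLE = 0.2153

Posterior is Beta(12, 9); MAP = (12−1)/(21−2) = 11/19 ≈ 0.57895.
MLE ignores the prior: θ̂_MLE = k/n = 4/11 ≈ 0.36364.
Difference = 11/19 − 4/11 = 45/209 ≈ 0.2153.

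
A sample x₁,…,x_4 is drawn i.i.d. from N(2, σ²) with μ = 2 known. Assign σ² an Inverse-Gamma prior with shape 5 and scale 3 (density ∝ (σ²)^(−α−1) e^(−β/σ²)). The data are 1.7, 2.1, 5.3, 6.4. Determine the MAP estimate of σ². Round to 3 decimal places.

Sum of squared deviations about the known mean: SS = (1.7−2)² + (2.1−2)² + (5.3−2)² + (6.4−2)² = 30.35.
The Normal likelihood contributes (σ²)^(−n/2) exp(−SS/(2σ²)), so the posterior is Inverse-Gamma(α + n/2, β + SS/2) = Inverse-Gamma(7, 18.175).
The mode of Inverse-Gamma(a, b) is b/(a+1) = 18.175/8 ≈ 2.272.

σ̂²_MAP = 2.272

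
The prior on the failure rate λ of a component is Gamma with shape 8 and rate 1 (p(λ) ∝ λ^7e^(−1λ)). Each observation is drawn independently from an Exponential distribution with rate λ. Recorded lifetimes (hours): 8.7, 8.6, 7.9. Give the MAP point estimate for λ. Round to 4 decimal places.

λ̂_MAP = 0.3817

The Exponential(rate=λ) likelihood is ∝ λ^n e^(−λΣtᵢ). Here n = 3 and Σtᵢ = 8.7 + 8.6 + 7.9 = 25.2.
Posterior ∝ λ^7e^(−1λ) · λ^3e^(−25.2λ) = λ^10e^(−26.2λ), i.e. Gamma(11, 26.2).
Mode = (a−1)/b = 10/26.2 ≈ 0.3817.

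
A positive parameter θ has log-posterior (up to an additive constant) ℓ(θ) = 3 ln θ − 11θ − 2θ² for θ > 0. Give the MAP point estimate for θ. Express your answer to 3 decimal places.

θ̂_MAP = 0.250

ℓ'(θ) = 3/θ − 11 − 4θ. Setting this to zero and multiplying by θ: 4θ² + 11θ − 3 = 0.
θ = (−11 + √(11² + 4·4·3)) / (2·4) = (−11 + √169) / 8 = (−11 + 13)/8 = 1/4.
ℓ''(θ) = −3/θ² − 4 < 0, confirming a maximum.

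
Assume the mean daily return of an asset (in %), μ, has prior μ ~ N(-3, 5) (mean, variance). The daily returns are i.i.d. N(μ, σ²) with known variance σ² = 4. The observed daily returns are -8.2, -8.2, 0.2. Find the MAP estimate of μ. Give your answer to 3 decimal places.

μ̂_MAP = -4.895

n = 3; x̄ = ((-8.2) + (-8.2) + 0.2)/3 = -16.2/3 = -5.4.
For a Normal prior and Normal likelihood with known variance, the posterior is Normal; its mode equals its mean, the precision-weighted average.
Prior precision 1/σ₀² = 1/5 = 0.2; data precision n/σ² = 3/4 = 0.75.
μ̂ = (0.2·(-3) + 0.75·(-5.4)) / (0.2 + 0.75) = (-4.65)/0.95 = -93/19 ≈ -4.895.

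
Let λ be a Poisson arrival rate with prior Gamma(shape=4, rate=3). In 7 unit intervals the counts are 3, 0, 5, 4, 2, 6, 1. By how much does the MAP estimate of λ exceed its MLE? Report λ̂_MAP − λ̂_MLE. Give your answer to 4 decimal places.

Σxᵢ = 21. Posterior is Gamma(25, 10); MAP = (25−1)/10 = 24/10 ≈ 2.40000.
MLE = x̄ = 21/7 ≈ 3.00000.
Difference = 24/10 − 21/7 = -3/5 ≈ -0.6000.

MAP − MLE = -0.6000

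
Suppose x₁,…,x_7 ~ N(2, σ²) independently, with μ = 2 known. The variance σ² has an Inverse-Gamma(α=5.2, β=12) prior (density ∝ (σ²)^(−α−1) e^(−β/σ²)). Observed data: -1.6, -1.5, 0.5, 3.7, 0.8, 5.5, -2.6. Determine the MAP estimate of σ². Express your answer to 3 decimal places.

Sum of squared deviations about the known mean: SS = (-1.6−2)² + (-1.5−2)² + (0.5−2)² + (3.7−2)² + (0.8−2)² + (5.5−2)² + (-2.6−2)² = 65.2.
The Normal likelihood contributes (σ²)^(−n/2) exp(−SS/(2σ²)), so the posterior is Inverse-Gamma(α + n/2, β + SS/2) = Inverse-Gamma(8.7, 44.6).
The mode of Inverse-Gamma(a, b) is b/(a+1) = 44.6/9.7 ≈ 4.598.

σ̂²_MAP = 4.598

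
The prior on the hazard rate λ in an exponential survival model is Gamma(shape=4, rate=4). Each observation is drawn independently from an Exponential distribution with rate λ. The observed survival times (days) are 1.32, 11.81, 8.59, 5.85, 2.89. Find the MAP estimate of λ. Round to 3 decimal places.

λ̂_MAP = 0.232

The Exponential(rate=λ) likelihood is ∝ λ^n e^(−λΣtᵢ). Here n = 5 and Σtᵢ = 1.32 + 11.81 + 8.59 + 5.85 + 2.89 = 30.46.
Posterior ∝ λ^3e^(−4λ) · λ^5e^(−30.46λ) = λ^8e^(−34.46λ), i.e. Gamma(9, 34.46).
Mode = (a−1)/b = 8/34.46 ≈ 0.232.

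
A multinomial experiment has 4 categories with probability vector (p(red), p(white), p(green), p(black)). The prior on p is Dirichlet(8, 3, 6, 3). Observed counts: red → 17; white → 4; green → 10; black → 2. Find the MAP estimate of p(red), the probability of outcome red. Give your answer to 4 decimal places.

The posterior is Dirichlet(αᵢ + nᵢ) = Dirichlet(25, 7, 16, 5).
For a Dirichlet(a₁,…,a_K) with all aᵢ > 1, the mode has j-th component (aⱼ − 1)/(Σaᵢ − K).
Here Σaᵢ = 53 and K = 4, so p(red) = (25 − 1)/(53 − 4) = 24/49 ≈ 0.4898.

MAP estimate of p(red) = 0.4898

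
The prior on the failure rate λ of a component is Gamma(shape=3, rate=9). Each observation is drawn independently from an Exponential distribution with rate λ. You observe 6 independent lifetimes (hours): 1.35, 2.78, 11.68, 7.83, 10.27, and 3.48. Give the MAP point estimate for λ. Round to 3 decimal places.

λ̂_MAP = 0.172

The Exponential(rate=λ) likelihood is ∝ λ^n e^(−λΣtᵢ). Here n = 6 and Σtᵢ = 1.35 + 2.78 + 11.68 + 7.83 + 10.27 + 3.48 = 37.39.
Posterior ∝ λ^2e^(−9λ) · λ^6e^(−37.39λ) = λ^8e^(−46.39λ), i.e. Gamma(9, 46.39).
Mode = (a−1)/b = 8/46.39 ≈ 0.172.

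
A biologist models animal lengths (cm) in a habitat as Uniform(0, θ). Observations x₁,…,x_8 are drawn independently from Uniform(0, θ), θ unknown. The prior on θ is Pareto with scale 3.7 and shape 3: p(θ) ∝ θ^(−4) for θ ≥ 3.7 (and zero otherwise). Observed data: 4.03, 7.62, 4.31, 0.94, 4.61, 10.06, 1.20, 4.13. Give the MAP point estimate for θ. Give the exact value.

The Uniform(0, θ) likelihood is θ^(−n) for θ ≥ max(xᵢ), zero otherwise. Here max(xᵢ) = 10.06.
Posterior ∝ θ^(−4) · θ^(−8) = θ^(−12) on θ ≥ max(3.7, 10.06) = 10.06.
This density is strictly decreasing in θ, so the posterior mode lies at the lower boundary of the support.

θ̂_MAP = 10.06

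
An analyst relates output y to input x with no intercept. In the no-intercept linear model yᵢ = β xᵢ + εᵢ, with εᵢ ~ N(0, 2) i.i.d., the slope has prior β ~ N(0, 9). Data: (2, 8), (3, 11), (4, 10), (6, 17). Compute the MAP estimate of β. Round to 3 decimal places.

log p(β | y) = −Σ(yᵢ − βxᵢ)²/(2·2) − β²/(2·9) + const.
Setting the derivative to zero: Σxᵢ(yᵢ − βxᵢ)/2 − β/9 = 0, so β = Σxᵢyᵢ / (Σxᵢ² + σ²/τ²).
Σxᵢyᵢ = 2·8 + 3·11 + 4·10 + 6·17 = 191; Σxᵢ² = 65; σ²/τ² = 2/9.
β̂_MAP = 191 / (65 + 2/9) = 191/(587/9) = 1719/587 ≈ 2.928.

β̂_MAP = 2.928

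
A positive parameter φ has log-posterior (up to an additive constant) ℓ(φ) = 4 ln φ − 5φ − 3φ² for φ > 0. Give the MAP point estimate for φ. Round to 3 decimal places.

φ̂_MAP = 0.500

ℓ'(φ) = 4/φ − 5 − 6φ. Setting this to zero and multiplying by φ: 6φ² + 5φ − 4 = 0.
φ = (−5 + √(5² + 4·6·4)) / (2·6) = (−5 + √121) / 12 = (−5 + 11)/12 = 1/2.
ℓ''(φ) = −4/φ² − 6 < 0, confirming a maximum.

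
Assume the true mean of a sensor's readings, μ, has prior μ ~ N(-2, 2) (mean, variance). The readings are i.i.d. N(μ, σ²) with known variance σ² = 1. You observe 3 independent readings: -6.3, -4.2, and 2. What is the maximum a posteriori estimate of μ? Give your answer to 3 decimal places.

n = 3; x̄ = ((-6.3) + (-4.2) + 2)/3 = -8.5/3 = -17/6 ≈ -2.8333.
For a Normal prior and Normal likelihood with known variance, the posterior is Normal; its mode equals its mean, the precision-weighted average.
Prior precision 1/σ₀² = 1/2 = 0.5; data precision n/σ² = 3/1 = 3.
μ̂ = (0.5·(-2) + 3·(-17/6)) / (0.5 + 3) = (-9.5)/3.5 = -19/7 ≈ -2.714.

μ̂_MAP = -2.714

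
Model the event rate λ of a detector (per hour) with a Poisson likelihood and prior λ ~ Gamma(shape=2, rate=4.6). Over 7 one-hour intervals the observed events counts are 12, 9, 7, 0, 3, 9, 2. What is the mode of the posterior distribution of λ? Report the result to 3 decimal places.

Σxᵢ = 12+9+7+0+3+9+2 = 42, with n = 7.
Posterior ∝ λe^(−4.6λ) · λ^42e^(−7λ) = λ^43e^(−11.6λ), i.e. Gamma(shape=44, rate=11.6).
The mode of a Gamma(a, b) with a ≥ 1 (shape–rate) is (a−1)/b = 43/11.6 ≈ 3.707.

λ̂_MAP = 3.707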